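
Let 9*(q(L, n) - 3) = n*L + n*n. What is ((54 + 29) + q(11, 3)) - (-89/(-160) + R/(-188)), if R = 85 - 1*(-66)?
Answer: 2051011/22560 ≈ 90.914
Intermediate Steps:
R = 151 (R = 85 + 66 = 151)
q(L, n) = 3 + n**2/9 + L*n/9 (q(L, n) = 3 + (n*L + n*n)/9 = 3 + (L*n + n**2)/9 = 3 + (n**2 + L*n)/9 = 3 + (n**2/9 + L*n/9) = 3 + n**2/9 + L*n/9)
((54 + 29) + q(11, 3)) - (-89/(-160) + R/(-188)) = ((54 + 29) + (3 + (1/9)*3**2 + (1/9)*11*3)) - (-89/(-160) + 151/(-188)) = (83 + (3 + (1/9)*9 + 11/3)) - (-89*(-1/160) + 151*(-1/188)) = (83 + (3 + 1 + 11/3)) - (89/160 - 151/188) = (83 + 23/3) - 1*(-1857/7520) = 272/3 + 1857/7520 = 2051011/22560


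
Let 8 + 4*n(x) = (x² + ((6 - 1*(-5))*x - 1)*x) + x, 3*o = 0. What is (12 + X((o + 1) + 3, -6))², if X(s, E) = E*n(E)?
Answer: 389376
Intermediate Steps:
o = 0 (o = (⅓)*0 = 0)
n(x) = -2 + x/4 + x²/4 + x*(-1 + 11*x)/4 (n(x) = -2 + ((x² + ((6 - 1*(-5))*x - 1)*x) + x)/4 = -2 + ((x² + ((6 + 5)*x - 1)*x) + x)/4 = -2 + ((x² + (11*x - 1)*x) + x)/4 = -2 + ((x² + (-1 + 11*x)*x) + x)/4 = -2 + ((x² + x*(-1 + 11*x)) + x)/4 = -2 + (x + x² + x*(-1 + 11*x))/4 = -2 + (x/4 + x²/4 + x*(-1 + 11*x)/4) = -2 + x/4 + x²/4 + x*(-1 + 11*x)/4)
X(s, E) = E*(-2 + 3*E²)
(12 + X((o + 1) + 3, -6))² = (12 - 6*(-2 + 3*(-6)²))² = (12 - 6*(-2 + 3*36))² = (12 - 6*(-2 + 108))² = (12 - 6*106)² = (12 - 636)² = (-624)² = 389376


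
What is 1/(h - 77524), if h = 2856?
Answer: -1/74668 ≈ -1.3393e-5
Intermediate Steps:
1/(h - 77524) = 1/(2856 - 77524) = 1/(-74668) = -1/74668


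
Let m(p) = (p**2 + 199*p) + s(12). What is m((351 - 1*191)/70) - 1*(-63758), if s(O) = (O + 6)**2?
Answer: 3162562/49 ≈ 64542.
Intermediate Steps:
s(O) = (6 + O)**2
m(p) = 324 + p**2 + 199*p (m(p) = (p**2 + 199*p) + (6 + 12)**2 = (p**2 + 199*p) + 18**2 = (p**2 + 199*p) + 324 = 324 + p**2 + 199*p)
m((351 - 1*191)/70) - 1*(-63758) = (324 + ((351 - 1*191)/70)**2 + 199*((351 - 1*191)/70)) - 1*(-63758) = (324 + ((351 - 191)*(1/70))**2 + 199*((351 - 191)*(1/70))) + 63758 = (324 + (160*(1/70))**2 + 199*(160*(1/70))) + 63758 = (324 + (16/7)**2 + 199*(16/7)) + 63758 = (324 + 256/49 + 3184/7) + 63758 = 38420/49 + 63758 = 3162562/49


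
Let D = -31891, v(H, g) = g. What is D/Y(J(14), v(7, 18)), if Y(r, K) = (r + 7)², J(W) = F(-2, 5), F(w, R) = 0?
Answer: -31891/49 ≈ -650.84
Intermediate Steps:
J(W) = 0
Y(r, K) = (7 + r)²
D/Y(J(14), v(7, 18)) = -31891/(7 + 0)² = -31891/(7²) = -31891/49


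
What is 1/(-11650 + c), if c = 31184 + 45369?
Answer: 1/64903 ≈ 1.5408e-5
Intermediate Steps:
c = 76553
1/(-11650 + c) = 1/(-11650 + 76553) = 1/64903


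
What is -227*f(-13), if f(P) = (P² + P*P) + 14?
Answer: -79904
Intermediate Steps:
f(P) = 14 + 2*P² (f(P) = (P² + P²) + 14 = 2*P² + 14 = 14 + 2*P²)
-227*f(-13) = -227*(14 + 2*(-13)²) = -227*(14 + 2*169) = -227*(14 + 338) = -227*352 = -79904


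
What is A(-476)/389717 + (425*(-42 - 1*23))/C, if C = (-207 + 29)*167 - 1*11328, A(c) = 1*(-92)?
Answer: 827858089/1230726286 ≈ 0.67266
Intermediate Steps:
A(c) = -92
C = -41054 (C = -178*167 - 11328 = -29726 - 11328 = -41054)
A(-476)/389717 + (425*(-42 - 1*23))/C = -92/389717 + (425*(-42 - 1*23))/(-41054) = -92*1/389717 + (425*(-42 - 23))*(-1/41054) = -92/389717 + (425*(-65))*(-1/41054) = -92/389717 - 27625*(-1/41054) = -92/389717 + 2125/3158 = 827858089/1230726286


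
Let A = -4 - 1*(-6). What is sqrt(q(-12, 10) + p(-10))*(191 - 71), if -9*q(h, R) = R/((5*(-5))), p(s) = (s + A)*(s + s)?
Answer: 8*sqrt(36010) ≈ 1518.1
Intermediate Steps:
A = 2 (A = -4 + 6 = 2)
p(s) = 2*s*(2 + s) (p(s) = (s + 2)*(s + s) = (2 + s)*(2*s) = 2*s*(2 + s))
q(h, R) = R/225 (q(h, R) = -R/(9*(5*(-5))) = -R/(9*(-25)) = -R*(-1)/(9*25) = -(-1)*R/225 = R/225)
sqrt(q(-12, 10) + p(-10))*(191 - 71) = sqrt((1/225)*10 + 2*(-10)*(2 - 10))*(191 - 71) = sqrt(2/45 + 2*(-10)*(-8))*120 = sqrt(2/45 + 160)*120 = sqrt(7202/45)*120 = (sqrt(36010)/15)*120 = 8*sqrt(36010)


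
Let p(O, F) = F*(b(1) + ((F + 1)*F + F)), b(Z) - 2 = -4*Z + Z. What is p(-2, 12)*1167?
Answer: 2338668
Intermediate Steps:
b(Z) = 2 - 3*Z (b(Z) = 2 + (-4*Z + Z) = 2 - 3*Z)
p(O, F) = F*(-1 + F + F*(1 + F)) (p(O, F) = F*((2 - 3*1) + ((F + 1)*F + F)) = F*((2 - 3) + ((1 + F)*F + F)) = F*(-1 + (F*(1 + F) + F)) = F*(-1 + (F + F*(1 + F))) = F*(-1 + F + F*(1 + F)))
p(-2, 12)*1167 = (12*(-1 + 12² + 2*12))*1167 = (12*(-1 + 144 + 24))*1167 = (12*167)*1167 = 2004*1167 = 2338668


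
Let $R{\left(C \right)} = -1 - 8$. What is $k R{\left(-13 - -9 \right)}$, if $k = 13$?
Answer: $-117$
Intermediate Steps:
$R{\left(C \right)} = -9$
$k R{\left(-13 - -9 \right)} = 13 \left(-9\right) = -117$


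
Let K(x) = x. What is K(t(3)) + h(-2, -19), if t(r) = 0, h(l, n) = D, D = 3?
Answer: 3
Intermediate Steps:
h(l, n) = 3
K(t(3)) + h(-2, -19) = 0 + 3 = 3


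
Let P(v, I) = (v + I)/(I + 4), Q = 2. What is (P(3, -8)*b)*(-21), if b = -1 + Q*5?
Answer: -945/4 ≈ -236.25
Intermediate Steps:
P(v, I) = (I + v)/(4 + I)
b = 9 (b = -1 + 2*5 = -1 + 10 = 9)
(P(3, -8)*b)*(-21) = (((-8 + 3)/(4 - 8))*9)*(-21) = ((-5/(-4))*9)*(-21) = (-¼*(-5)*9)*(-21) = ((5/4)*9)*(-21) = (45/4)*(-21) = -945/4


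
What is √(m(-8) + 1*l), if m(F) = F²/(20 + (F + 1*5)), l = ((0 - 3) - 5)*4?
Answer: 4*I*√510/17 ≈ 5.3137*I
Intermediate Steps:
l = -32 (l = (-3 - 5)*4 = -8*4 = -32)
m(F) = F²/(25 + F) (m(F) = F²/(20 + (F + 5)) = F²/(20 + (5 + F)) = F²/(25 + F))
√(m(-8) + 1*l) = √((-8)²/(25 - 8) + 1*(-32)) = √(64/17 - 32) = √(-480/17) = 4*I*√510/17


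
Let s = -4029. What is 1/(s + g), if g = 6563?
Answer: 1/2534 ≈ 0.00039463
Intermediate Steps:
1/(s + g) = 1/(-4029 + 6563) = 1/2534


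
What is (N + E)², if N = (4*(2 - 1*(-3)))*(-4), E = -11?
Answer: 8281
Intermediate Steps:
N = -80 (N = (4*(2 + 3))*(-4) = (4*5)*(-4) = 20*(-4) = -80)
(N + E)² = (-80 - 11)² = (-91)² = 8281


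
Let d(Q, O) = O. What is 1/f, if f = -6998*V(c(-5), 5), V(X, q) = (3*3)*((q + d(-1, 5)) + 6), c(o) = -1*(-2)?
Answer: -1/1007712 ≈ -9.9235e-7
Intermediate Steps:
c(o) = 2
V(X, q) = 99 + 9*q (V(X, q) = (3*3)*((q + 5) + 6) = 9*((5 + q) + 6) = 9*(11 + q) = 99 + 9*q)
f = -1007712 (f = -6998*(99 + 9*5) = -6998*(99 + 45) = -6998*144 = -1007712)
1/f = 1/(-1007712) = -1/1007712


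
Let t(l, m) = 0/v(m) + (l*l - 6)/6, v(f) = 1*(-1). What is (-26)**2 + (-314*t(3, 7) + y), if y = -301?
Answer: 218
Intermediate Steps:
v(f) = -1
t(l, m) = -1 + l**2/6 (t(l, m) = 0/(-1) + (l*l - 6)/6 = 0*(-1) + (l**2 - 6)*(1/6) = 0 + (-6 + l**2)*(1/6) = 0 + (-1 + l**2/6) = -1 + l**2/6)
(-26)**2 + (-314*t(3, 7) + y) = (-26)**2 + (-314*(-1 + (1/6)*3**2) - 301) = 676 + (-314*(-1 + (1/6)*9) - 301) = 676 + (-314*(-1 + 3/2) - 301) = 676 + (-314*1/2 - 301) = 676 + (-157 - 301) = 676 - 458 = 218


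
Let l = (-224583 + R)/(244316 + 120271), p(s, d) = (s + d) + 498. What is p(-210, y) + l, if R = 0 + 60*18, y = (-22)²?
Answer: 93745887/121529 ≈ 771.39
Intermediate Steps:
y = 484
R = 1080 (R = 0 + 1080 = 1080)
p(s, d) = 498 + d + s (p(s, d) = (d + s) + 498 = 498 + d + s)
l = -74501/121529 (l = (-224583 + 1080)/(244316 + 120271) = -223503/364587 = -223503*1/364587 = -74501/121529 ≈ -0.61303)
p(-210, y) + l = (498 + 484 - 210) - 74501/121529 = 772 - 74501/121529 = 93745887/121529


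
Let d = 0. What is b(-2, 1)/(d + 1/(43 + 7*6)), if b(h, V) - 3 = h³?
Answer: -425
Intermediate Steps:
b(h, V) = 3 + h³
b(-2, 1)/(d + 1/(43 + 7*6)) = (3 + (-2)³)/(0 + 1/(43 + 7*6)) = (3 - 8)/(0 + 1/(43 + 42)) = -5/(0 + 1/85) = -5/1/85 = -5*85 = -425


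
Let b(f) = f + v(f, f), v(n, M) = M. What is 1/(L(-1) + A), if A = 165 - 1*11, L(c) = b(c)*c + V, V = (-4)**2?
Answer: 1/172 ≈ 0.0058140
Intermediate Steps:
V = 16
b(f) = 2*f (b(f) = f + f = 2*f)
L(c) = 16 + 2*c**2 (L(c) = (2*c)*c + 16 = 2*c**2 + 16 = 16 + 2*c**2)
A = 154 (A = 165 - 11 = 154)
1/(L(-1) + A) = 1/((16 + 2*(-1)**2) + 154) = 1/((16 + 2*1) + 154) = 1/((16 + 2) + 154) = 1/(18 + 154) = 1/172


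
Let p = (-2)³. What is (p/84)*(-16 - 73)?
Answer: 178/21 ≈ 8.4762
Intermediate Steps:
p = -8
(p/84)*(-16 - 73) = (-8/84)*(-16 - 73) = -8*1/84*(-89) = -2/21*(-89) = 178/21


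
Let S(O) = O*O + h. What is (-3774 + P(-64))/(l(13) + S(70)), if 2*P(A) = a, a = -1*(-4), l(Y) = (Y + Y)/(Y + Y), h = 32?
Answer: -3772/4933 ≈ -0.76465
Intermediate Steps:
l(Y) = 1 (l(Y) = (2*Y)/((2*Y)) = (2*Y)*(1/(2*Y)) = 1)
a = 4
S(O) = 32 + O² (S(O) = O*O + 32 = O² + 32 = 32 + O²)
P(A) = 2 (P(A) = (½)*4 = 2)
(-3774 + P(-64))/(l(13) + S(70)) = (-3774 + 2)/(1 + (32 + 70²)) = -3772/(1 + (32 + 4900)) = -3772/(1 + 4932) = -3772/4933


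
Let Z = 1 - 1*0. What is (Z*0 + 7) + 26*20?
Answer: 527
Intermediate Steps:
Z = 1 (Z = 1 + 0 = 1)
(Z*0 + 7) + 26*20 = (1*0 + 7) + 26*20 = (0 + 7) + 520 = 7 + 520 = 527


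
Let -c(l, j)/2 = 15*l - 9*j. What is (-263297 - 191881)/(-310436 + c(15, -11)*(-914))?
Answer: -227589/140918 ≈ -1.6150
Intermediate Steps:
c(l, j) = -30*l + 18*j (c(l, j) = -2*(15*l - 9*j) = -2*(-9*j + 15*l) = -30*l + 18*j)
(-263297 - 191881)/(-310436 + c(15, -11)*(-914)) = (-263297 - 191881)/(-310436 + (-30*15 + 18*(-11))*(-914)) = -455178/(-310436 + (-450 - 198)*(-914)) = -455178/(-310436 - 648*(-914)) = -455178/(-310436 + 592272) = -455178/281836 = -455178*1/281836 = -227589/140918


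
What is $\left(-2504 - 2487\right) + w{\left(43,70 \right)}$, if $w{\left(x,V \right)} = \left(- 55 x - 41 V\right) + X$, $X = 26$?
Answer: $-10200$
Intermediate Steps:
$w{\left(x,V \right)} = 26 - 55 x - 41 V$ ($w{\left(x,V \right)} = \left(- 55 x - 41 V\right) + 26 = 26 - 55 x - 41 V$)
$\left(-2504 - 2487\right) + w{\left(43,70 \right)} = \left(-2504 - 2487\right) - 5209 = -4991 - 5209 = -10200$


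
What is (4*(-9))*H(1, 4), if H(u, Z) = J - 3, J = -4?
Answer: 252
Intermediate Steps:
H(u, Z) = -7 (H(u, Z) = -4 - 3 = -7)
(4*(-9))*H(1, 4) = (4*(-9))*(-7) = -36*(-7) = 252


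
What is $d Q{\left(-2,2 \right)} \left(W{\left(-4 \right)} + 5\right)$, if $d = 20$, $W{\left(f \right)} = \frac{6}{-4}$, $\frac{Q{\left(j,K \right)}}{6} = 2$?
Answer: $840$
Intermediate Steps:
$Q{\left(j,K \right)} = 12$ ($Q{\left(j,K \right)} = 6 \cdot 2 = 12$)
$W{\left(f \right)} = - \frac{3}{2}$ ($W{\left(f \right)} = 6 \left(- \frac{1}{4}\right) = - \frac{3}{2}$)
$d Q{\left(-2,2 \right)} \left(W{\left(-4 \right)} + 5\right) = 20 \cdot 12 \left(- \frac{3}{2} + 5\right) = 240 \cdot \frac{7}{2} = 840$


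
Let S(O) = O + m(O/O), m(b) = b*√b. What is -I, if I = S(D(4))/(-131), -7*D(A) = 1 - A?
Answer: 10/917 ≈ 0.010905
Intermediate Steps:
m(b) = b^(3/2)
D(A) = -⅐ + A/7 (D(A) = -(1 - A)/7 = -⅐ + A/7)
S(O) = 1 + O (S(O) = O + (O/O)^(3/2) = O + 1^(3/2) = O + 1 = 1 + O)
I = -10/917 (I = (1 + (-⅐ + (⅐)*4))/(-131) = (1 + (-⅐ + 4/7))*(-1/131) = (1 + 3/7)*(-1/131) = (10/7)*(-1/131) = -10/917 ≈ -0.010905)
-I = -1*(-10/917) = 10/917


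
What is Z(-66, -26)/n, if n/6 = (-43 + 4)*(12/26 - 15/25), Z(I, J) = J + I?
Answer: -230/81 ≈ -2.8395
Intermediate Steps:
Z(I, J) = I + J
n = 162/5 (n = 6*((-43 + 4)*(12/26 - 15/25)) = 6*(-39*(12*(1/26) - 15*1/25)) = 6*(-39*(6/13 - 3/5)) = 6*(-39*(-9/65)) = 6*(27/5) = 162/5 ≈ 32.400)
Z(-66, -26)/n = (-66 - 26)/(162/5) = -92*5/162 = -230/81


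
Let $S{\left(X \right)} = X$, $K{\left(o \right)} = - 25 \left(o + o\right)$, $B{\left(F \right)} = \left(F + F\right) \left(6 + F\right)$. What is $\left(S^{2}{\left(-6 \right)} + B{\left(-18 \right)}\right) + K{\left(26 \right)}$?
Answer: $-832$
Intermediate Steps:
$B{\left(F \right)} = 2 F \left(6 + F\right)$
$K{\left(o \right)} = - 50 o$ ($K{\left(o \right)} = - 25 \cdot 2 o = - 50 o$)
$\left(S^{2}{\left(-6 \right)} + B{\left(-18 \right)}\right) + K{\left(26 \right)} = \left(\left(-6\right)^{2} + 2 \left(-18\right) \left(6 - 18\right)\right) - 1300 = \left(36 + 2 \left(-18\right) \left(-12\right)\right) - 1300 = \left(36 + 432\right) - 1300 = 468 - 1300 = -832$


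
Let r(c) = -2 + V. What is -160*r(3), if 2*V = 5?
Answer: -80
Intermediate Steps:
V = 5/2 (V = (½)*5 = 5/2 ≈ 2.5000)
r(c) = ½ (r(c) = -2 + 5/2 = ½)
-160*r(3) = -160*½ = -80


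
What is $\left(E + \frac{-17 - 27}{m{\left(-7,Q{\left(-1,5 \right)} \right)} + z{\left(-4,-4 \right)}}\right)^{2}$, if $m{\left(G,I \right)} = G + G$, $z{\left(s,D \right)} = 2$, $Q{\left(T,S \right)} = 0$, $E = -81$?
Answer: $\frac{53824}{9} \approx 5980.4$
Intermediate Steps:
$m{\left(G,I \right)} = 2 G$
$\left(E + \frac{-17 - 27}{m{\left(-7,Q{\left(-1,5 \right)} \right)} + z{\left(-4,-4 \right)}}\right)^{2} = \left(-81 + \frac{-17 - 27}{2 \left(-7\right) + 2}\right)^{2} = \left(-81 - \frac{44}{-14 + 2}\right)^{2} = \left(-81 - \frac{44}{-12}\right)^{2} = \left(-81 - - \frac{11}{3}\right)^{2} = \left(-81 + \frac{11}{3}\right)^{2} = \left(- \frac{232}{3}\right)^{2} = \frac{53824}{9}$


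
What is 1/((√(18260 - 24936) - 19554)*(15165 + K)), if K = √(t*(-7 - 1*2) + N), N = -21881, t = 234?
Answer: -1/(2*(9777 - I*√1669)*(15165 + 17*I*√83)) ≈ -3.372e-9 + 2.0347e-11*I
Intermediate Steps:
K = 17*I*√83 (K = √(234*(-7 - 1*2) - 21881) = √(234*(-7 - 2) - 21881) = √(234*(-9) - 21881) = √(-2106 - 21881) = √(-23987) = 17*I*√83 ≈ 154.88*I)
1/((√(18260 - 24936) - 19554)*(15165 + K)) = 1/((√(18260 - 24936) - 19554)*(15165 + 17*I*√83)) = 1/((√(-6676) - 19554)*(15165 + 17*I*√83)) = 1/((2*I*√1669 - 19554)*(15165 + 17*I*√83)) = 1/((-19554 + 2*I*√1669)*(15165 + 17*I*√83))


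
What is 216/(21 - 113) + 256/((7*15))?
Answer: 218/2415 ≈ 0.090269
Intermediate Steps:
216/(21 - 113) + 256/((7*15)) = 216/(-92) + 256/105 = 216*(-1/92) + 256*(1/105) = -54/23 + 256/105 = 218/2415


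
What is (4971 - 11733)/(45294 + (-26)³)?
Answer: -3381/13859 ≈ -0.24396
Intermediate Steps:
(4971 - 11733)/(45294 + (-26)³) = -6762/(45294 - 17576) = -6762/27718 = -6762*1/27718 = -3381/13859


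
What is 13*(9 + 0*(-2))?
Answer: 117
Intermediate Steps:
13*(9 + 0*(-2)) = 13*(9 + 0) = 13*9 = 117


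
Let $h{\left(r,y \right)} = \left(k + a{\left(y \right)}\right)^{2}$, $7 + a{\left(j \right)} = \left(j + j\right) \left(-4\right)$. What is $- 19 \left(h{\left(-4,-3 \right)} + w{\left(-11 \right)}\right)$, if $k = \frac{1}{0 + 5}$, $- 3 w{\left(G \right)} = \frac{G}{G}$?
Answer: $- \frac{421097}{75} \approx -5614.6$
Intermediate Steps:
$a{\left(j \right)} = -7 - 8 j$ ($a{\left(j \right)} = -7 + \left(j + j\right) \left(-4\right) = -7 + 2 j \left(-4\right) = -7 - 8 j$)
$w{\left(G \right)} = - \frac{1}{3}$ ($w{\left(G \right)} = - \frac{G \frac{1}{G}}{3} = \left(- \frac{1}{3}\right) 1 = - \frac{1}{3}$)
$k = \frac{1}{5} \approx 0.2$
$h{\left(r,y \right)} = \left(- \frac{34}{5} - 8 y\right)^{2}$ ($h{\left(r,y \right)} = \left(\frac{1}{5} - \left(7 + 8 y\right)\right)^{2} = \left(- \frac{34}{5} - 8 y\right)^{2}$)
$- 19 \left(h{\left(-4,-3 \right)} + w{\left(-11 \right)}\right) = - 19 \left(\frac{4 \left(17 + 20 \left(-3\right)\right)^{2}}{25} - \frac{1}{3}\right) = - 19 \left(\frac{4 \left(17 - 60\right)^{2}}{25} - \frac{1}{3}\right) = - 19 \left(\frac{4 \left(-43\right)^{2}}{25} - \frac{1}{3}\right) = - 19 \left(\frac{4}{25} \cdot 1849 - \frac{1}{3}\right) = - 19 \left(\frac{7396}{25} - \frac{1}{3}\right) = \left(-19\right) \frac{22163}{75} = - \frac{421097}{75}$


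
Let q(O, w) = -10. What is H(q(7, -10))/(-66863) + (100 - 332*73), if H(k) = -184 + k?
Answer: -1613805174/66863 ≈ -24136.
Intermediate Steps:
H(q(7, -10))/(-66863) + (100 - 332*73) = (-184 - 10)/(-66863) + (100 - 332*73) = -194*(-1/66863) + (100 - 24236) = 194/66863 - 24136 = -1613805174/66863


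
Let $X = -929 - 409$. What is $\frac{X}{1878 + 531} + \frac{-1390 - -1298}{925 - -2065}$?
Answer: $- \frac{30596}{52195} \approx -0.58619$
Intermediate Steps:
$X = -1338$ ($X = -929 - 409 = -1338$)
$\frac{X}{1878 + 531} + \frac{-1390 - -1298}{925 - -2065} = - \frac{1338}{1878 + 531} + \frac{-1390 - -1298}{925 - -2065} = - \frac{1338}{2409} + \frac{-1390 + 1298}{925 + 2065} = \left(-1338\right) \frac{1}{2409} - \frac{92}{2990} = - \frac{446}{803} - \frac{2}{65} = - \frac{30596}{52195}$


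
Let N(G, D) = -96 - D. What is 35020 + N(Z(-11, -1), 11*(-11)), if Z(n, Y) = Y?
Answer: 35045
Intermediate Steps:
35020 + N(Z(-11, -1), 11*(-11)) = 35020 + (-96 - 11*(-11)) = 35020 + (-96 - 1*(-121)) = 35020 + (-96 + 121) = 35020 + 25 = 35045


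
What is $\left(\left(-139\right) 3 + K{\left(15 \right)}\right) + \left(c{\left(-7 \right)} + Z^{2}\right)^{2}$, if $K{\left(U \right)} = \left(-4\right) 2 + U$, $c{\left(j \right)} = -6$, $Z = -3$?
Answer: $-401$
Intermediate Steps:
$K{\left(U \right)} = -8 + U$
$\left(\left(-139\right) 3 + K{\left(15 \right)}\right) + \left(c{\left(-7 \right)} + Z^{2}\right)^{2} = \left(\left(-139\right) 3 + \left(-8 + 15\right)\right) + \left(-6 + \left(-3\right)^{2}\right)^{2} = \left(-417 + 7\right) + \left(-6 + 9\right)^{2} = -410 + 3^{2} = -410 + 9 = -401$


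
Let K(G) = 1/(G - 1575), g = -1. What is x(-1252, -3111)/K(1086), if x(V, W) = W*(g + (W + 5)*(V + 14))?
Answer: 5849663085333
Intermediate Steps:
K(G) = 1/(-1575 + G)
x(V, W) = W*(-1 + (5 + W)*(14 + V)) (x(V, W) = W*(-1 + (W + 5)*(V + 14)) = W*(-1 + (5 + W)*(14 + V)))
x(-1252, -3111)/K(1086) = (-3111*(69 + 5*(-1252) + 14*(-3111) - 1252*(-3111)))/(1/(-1575 + 1086)) = (-3111*(69 - 6260 - 43554 + 3894972))/(1/(-489)) = (-3111*3845227)/(-1/489) = -11962501197*(-489) = 5849663085333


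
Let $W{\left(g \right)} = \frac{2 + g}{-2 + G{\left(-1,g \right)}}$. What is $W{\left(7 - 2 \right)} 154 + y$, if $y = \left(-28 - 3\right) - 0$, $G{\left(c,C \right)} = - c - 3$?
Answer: $- \frac{601}{2} \approx -300.5$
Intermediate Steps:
$G{\left(c,C \right)} = -3 - c$
$W{\left(g \right)} = - \frac{1}{2} - \frac{g}{4}$ ($W{\left(g \right)} = \frac{2 + g}{-2 - 2} = \frac{2 + g}{-4} = \left(2 + g\right) \left(- \frac{1}{4}\right) = - \frac{1}{2} - \frac{g}{4}$)
$y = -31$ ($y = -31 + 0 = -31$)
$W{\left(7 - 2 \right)} 154 + y = \left(- \frac{1}{2} - \frac{7 - 2}{4}\right) 154 - 31 = \left(- \frac{1}{2} - \frac{5}{4}\right) 154 - 31 = \left(- \frac{7}{4}\right) 154 - 31 = - \frac{539}{2} - 31 = - \frac{601}{2}$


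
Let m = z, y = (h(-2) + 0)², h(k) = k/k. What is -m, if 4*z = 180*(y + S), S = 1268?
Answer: -57105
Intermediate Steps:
h(k) = 1
y = 1 (y = (1 + 0)² = 1² = 1)
z = 57105 (z = (180*(1 + 1268))/4 = (180*1269)/4 = (¼)*228420 = 57105)
m = 57105
-m = -1*57105 = -57105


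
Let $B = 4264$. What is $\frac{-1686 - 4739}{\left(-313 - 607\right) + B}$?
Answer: $- \frac{6425}{3344} \approx -1.9214$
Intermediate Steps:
$\frac{-1686 - 4739}{\left(-313 - 607\right) + B} = \frac{-1686 - 4739}{\left(-313 - 607\right) + 4264} = - \frac{6425}{-920 + 4264} = - \frac{6425}{3344}$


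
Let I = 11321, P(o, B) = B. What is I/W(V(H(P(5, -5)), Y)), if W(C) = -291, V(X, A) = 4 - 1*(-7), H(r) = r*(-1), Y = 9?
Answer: -11321/291 ≈ -38.904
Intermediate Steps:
H(r) = -r
V(X, A) = 11 (V(X, A) = 4 + 7 = 11)
I/W(V(H(P(5, -5)), Y)) = 11321/(-291) = 11321*(-1/291) = -11321/291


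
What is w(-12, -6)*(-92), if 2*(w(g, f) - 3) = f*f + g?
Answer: -1380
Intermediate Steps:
w(g, f) = 3 + g/2 + f**2/2 (w(g, f) = 3 + (f*f + g)/2 = 3 + (f**2 + g)/2 = 3 + (g + f**2)/2 = 3 + (g/2 + f**2/2) = 3 + g/2 + f**2/2)
w(-12, -6)*(-92) = (3 + (1/2)*(-12) + (1/2)*(-6)**2)*(-92) = (3 - 6 + (1/2)*36)*(-92) = (3 - 6 + 18)*(-92) = 15*(-92) = -1380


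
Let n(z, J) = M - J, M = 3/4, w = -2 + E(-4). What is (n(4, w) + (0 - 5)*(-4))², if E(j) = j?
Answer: 11449/16 ≈ 715.56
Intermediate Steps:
w = -6 (w = -2 - 4 = -6)
M = ¾ (M = 3*(¼) = ¾ ≈ 0.75000)
n(z, J) = ¾ - J
(n(4, w) + (0 - 5)*(-4))² = ((¾ - 1*(-6)) + (0 - 5)*(-4))² = ((¾ + 6) - 5*(-4))² = (27/4 + 20)² = (107/4)² = 11449/16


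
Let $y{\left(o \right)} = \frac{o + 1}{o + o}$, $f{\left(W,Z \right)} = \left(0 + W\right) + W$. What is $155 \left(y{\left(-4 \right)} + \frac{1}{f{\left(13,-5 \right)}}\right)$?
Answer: $\frac{6665}{104} \approx 64.087$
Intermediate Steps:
$f{\left(W,Z \right)} = 2 W$ ($f{\left(W,Z \right)} = W + W = 2 W$)
$y{\left(o \right)} = \frac{1 + o}{2 o}$
$155 \left(y{\left(-4 \right)} + \frac{1}{f{\left(13,-5 \right)}}\right) = 155 \left(\frac{1 - 4}{2 \left(-4\right)} + \frac{1}{2 \cdot 13}\right) = 155 \left(\frac{1}{2} \left(- \frac{1}{4}\right) \left(-3\right) + \frac{1}{26}\right) = 155 \left(\frac{3}{8} + \frac{1}{26}\right) = 155 \cdot \frac{43}{104} = \frac{6665}{104}$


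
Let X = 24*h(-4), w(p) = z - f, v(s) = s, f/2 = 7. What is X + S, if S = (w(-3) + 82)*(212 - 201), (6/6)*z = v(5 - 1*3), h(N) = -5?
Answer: 650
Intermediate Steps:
f = 14 (f = 2*7 = 14)
z = 2 (z = 5 - 1*3 = 5 - 3 = 2)
w(p) = -12 (w(p) = 2 - 1*14 = 2 - 14 = -12)
S = 770 (S = (-12 + 82)*(212 - 201) = 70*11 = 770)
X = -120 (X = 24*(-5) = -120)
X + S = -120 + 770 = 650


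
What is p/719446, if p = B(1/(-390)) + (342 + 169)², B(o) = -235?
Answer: 130443/359723 ≈ 0.36262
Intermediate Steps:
p = 260886 (p = -235 + (342 + 169)² = -235 + 511² = -235 + 261121 = 260886)
p/719446 = 260886/719446 = 260886*(1/719446) = 130443/359723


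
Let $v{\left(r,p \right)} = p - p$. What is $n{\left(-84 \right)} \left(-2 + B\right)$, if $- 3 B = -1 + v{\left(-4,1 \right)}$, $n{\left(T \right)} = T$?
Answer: $140$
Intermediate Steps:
$v{\left(r,p \right)} = 0$
$B = \frac{1}{3}$ ($B = - \frac{-1 + 0}{3} = \left(- \frac{1}{3}\right) \left(-1\right) = \frac{1}{3} \approx 0.33333$)
$n{\left(-84 \right)} \left(-2 + B\right) = - 84 \left(-2 + \frac{1}{3}\right) = \left(-84\right) \left(- \frac{5}{3}\right) = 140$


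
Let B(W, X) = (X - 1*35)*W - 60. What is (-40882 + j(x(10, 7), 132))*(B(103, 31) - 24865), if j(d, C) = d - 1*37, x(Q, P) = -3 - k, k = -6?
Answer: 1036688692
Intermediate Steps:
x(Q, P) = 3 (x(Q, P) = -3 - 1*(-6) = -3 + 6 = 3)
B(W, X) = -60 + W*(-35 + X) (B(W, X) = (X - 35)*W - 60 = (-35 + X)*W - 60 = W*(-35 + X) - 60 = -60 + W*(-35 + X))
j(d, C) = -37 + d (j(d, C) = d - 37 = -37 + d)
(-40882 + j(x(10, 7), 132))*(B(103, 31) - 24865) = (-40882 + (-37 + 3))*((-60 - 35*103 + 103*31) - 24865) = (-40882 - 34)*((-60 - 3605 + 3193) - 24865) = -40916*(-472 - 24865) = -40916*(-25337) = 1036688692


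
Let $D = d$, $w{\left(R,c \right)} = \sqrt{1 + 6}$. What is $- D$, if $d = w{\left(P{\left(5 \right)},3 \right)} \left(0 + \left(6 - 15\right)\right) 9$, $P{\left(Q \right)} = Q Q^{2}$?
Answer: $81 \sqrt{7} \approx 214.31$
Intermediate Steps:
$P{\left(Q \right)} = Q^{3}$
$w{\left(R,c \right)} = \sqrt{7}$
$d = - 81 \sqrt{7}$ ($d = \sqrt{7} \left(0 + \left(6 - 15\right)\right) 9 = \sqrt{7} \left(0 - 9\right) 9 = \sqrt{7} \left(\left(-9\right) 9\right) = \sqrt{7} \left(-81\right) = - 81 \sqrt{7} \approx -214.31$)
$D = - 81 \sqrt{7} \approx -214.31$
$- D = - \left(-81\right) \sqrt{7} = 81 \sqrt{7}$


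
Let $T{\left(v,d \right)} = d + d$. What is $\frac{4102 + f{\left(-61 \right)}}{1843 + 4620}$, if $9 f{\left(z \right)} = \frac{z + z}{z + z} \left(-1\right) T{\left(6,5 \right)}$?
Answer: $\frac{36908}{58167} \approx 0.63452$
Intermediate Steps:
$T{\left(v,d \right)} = 2 d$
$f{\left(z \right)} = - \frac{10}{9}$ ($f{\left(z \right)} = \frac{\frac{z + z}{z + z} \left(-1\right) 2 \cdot 5}{9} = \frac{\frac{2 z}{2 z} \left(-1\right) 10}{9} = \frac{2 z \frac{1}{2 z} \left(-1\right) 10}{9} = \frac{1 \left(-1\right) 10}{9} = \frac{\left(-1\right) 10}{9} = \frac{1}{9} \left(-10\right) = - \frac{10}{9}$)
$\frac{4102 + f{\left(-61 \right)}}{1843 + 4620} = \frac{4102 - \frac{10}{9}}{1843 + 4620} = \frac{36908}{9 \cdot 6463} = \frac{36908}{9} \cdot \frac{1}{6463} = \frac{36908}{58167}$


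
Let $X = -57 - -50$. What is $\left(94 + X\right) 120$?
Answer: $10440$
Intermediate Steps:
$X = -7$ ($X = -57 + 50 = -7$)
$\left(94 + X\right) 120 = \left(94 - 7\right) 120 = 87 \cdot 120 = 10440$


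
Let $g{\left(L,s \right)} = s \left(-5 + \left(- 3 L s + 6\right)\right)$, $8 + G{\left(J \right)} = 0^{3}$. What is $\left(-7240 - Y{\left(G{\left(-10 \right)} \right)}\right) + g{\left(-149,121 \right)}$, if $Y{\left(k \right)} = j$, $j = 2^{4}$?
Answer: $6537392$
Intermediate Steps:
$G{\left(J \right)} = -8$ ($G{\left(J \right)} = -8 + 0^{3} = -8 + 0 = -8$)
$g{\left(L,s \right)} = s \left(1 - 3 L s\right)$ ($g{\left(L,s \right)} = s \left(-5 - \left(-6 + 3 L s\right)\right) = s \left(1 - 3 L s\right)$)
$j = 16$
$Y{\left(k \right)} = 16$
$\left(-7240 - Y{\left(G{\left(-10 \right)} \right)}\right) + g{\left(-149,121 \right)} = \left(-7240 - 16\right) + 121 \left(1 - \left(-447\right) 121\right) = \left(-7240 - 16\right) + 121 \left(1 + 54087\right) = -7256 + 121 \cdot 54088 = -7256 + 6544648 = 6537392$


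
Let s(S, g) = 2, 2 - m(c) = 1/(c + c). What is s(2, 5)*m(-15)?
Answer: 61/15 ≈ 4.0667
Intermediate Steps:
m(c) = 2 - 1/(2*c) (m(c) = 2 - 1/(c + c) = 2 - 1/(2*c))
s(2, 5)*m(-15) = 2*(2 - 1/2/(-15)) = 2*(2 - 1/2*(-1/15)) = 2*(2 + 1/30) = 2*(61/30) = 61/15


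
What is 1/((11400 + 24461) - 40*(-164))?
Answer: 1/42421 ≈ 2.3573e-5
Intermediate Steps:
1/((11400 + 24461) - 40*(-164)) = 1/(35861 + 6560) = 1/42421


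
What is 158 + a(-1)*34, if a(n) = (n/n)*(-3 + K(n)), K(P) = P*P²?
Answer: 22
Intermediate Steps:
K(P) = P³
a(n) = -3 + n³ (a(n) = (n/n)*(-3 + n³) = 1*(-3 + n³) = -3 + n³)
158 + a(-1)*34 = 158 + (-3 + (-1)³)*34 = 158 + (-3 - 1)*34 = 158 - 4*34 = 158 - 136 = 22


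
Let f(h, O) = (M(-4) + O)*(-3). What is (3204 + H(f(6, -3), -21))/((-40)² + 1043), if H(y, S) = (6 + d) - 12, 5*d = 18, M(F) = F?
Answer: 5336/4405 ≈ 1.2114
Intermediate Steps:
d = 18/5 (d = (⅕)*18 = 18/5 ≈ 3.6000)
f(h, O) = 12 - 3*O (f(h, O) = (-4 + O)*(-3) = 12 - 3*O)
H(y, S) = -12/5 (H(y, S) = (6 + 18/5) - 12 = 48/5 - 12 = -12/5)
(3204 + H(f(6, -3), -21))/((-40)² + 1043) = (3204 - 12/5)/((-40)² + 1043) = 16008/(5*(1600 + 1043)) = (16008/5)/2643 = (16008/5)*(1/2643) = 5336/4405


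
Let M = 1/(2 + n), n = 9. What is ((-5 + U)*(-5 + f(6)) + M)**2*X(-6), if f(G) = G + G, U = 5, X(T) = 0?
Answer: 0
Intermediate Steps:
M = 1/11 (M = 1/(2 + 9) = 1/11 ≈ 0.090909)
f(G) = 2*G
((-5 + U)*(-5 + f(6)) + M)**2*X(-6) = ((-5 + 5)*(-5 + 2*6) + 1/11)**2*0 = (0*(-5 + 12) + 1/11)**2*0 = (0*7 + 1/11)**2*0 = (0 + 1/11)**2*0 = (1/11)**2*0 = (1/121)*0 = 0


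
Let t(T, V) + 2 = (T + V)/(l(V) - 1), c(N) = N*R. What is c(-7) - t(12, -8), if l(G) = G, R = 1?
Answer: -41/9 ≈ -4.5556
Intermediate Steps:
c(N) = N (c(N) = N*1 = N)
t(T, V) = -2 + (T + V)/(-1 + V) (t(T, V) = -2 + (T + V)/(V - 1) = -2 + (T + V)/(-1 + V))
c(-7) - t(12, -8) = -7 - (2 + 12 - 1*(-8))/(-1 - 8) = -7 - (2 + 12 + 8)/(-9) = -7 - (-1)*22/9 = -7 - 1*(-22/9) = -7 + 22/9 = -41/9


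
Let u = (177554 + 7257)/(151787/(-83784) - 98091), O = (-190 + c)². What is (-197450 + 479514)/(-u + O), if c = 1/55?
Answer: 7012474788683711600/897367633453790331 ≈ 7.8145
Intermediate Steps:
c = 1/55 ≈ 0.018182
O = 109181601/3025 (O = (-190 + 1/55)² = (-10449/55)² = 109181601/3025 ≈ 36093.)
u = -15484204824/8218608131 (u = 184811/(151787*(-1/83784) - 98091) = 184811/(-151787/83784 - 98091) = 184811/(-8218608131/83784) = 184811*(-83784/8218608131) = -15484204824/8218608131 ≈ -1.8840)
(-197450 + 479514)/(-u + O) = (-197450 + 479514)/(-1*(-15484204824/8218608131) + 109181601/3025) = 282064/(15484204824/8218608131 + 109181601/3025) = 282064/(897367633453790331/24861289596275) = 282064*(24861289596275/897367633453790331) = 7012474788683711600/897367633453790331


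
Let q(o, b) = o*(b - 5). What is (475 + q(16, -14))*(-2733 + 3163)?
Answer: 73530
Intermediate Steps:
q(o, b) = o*(-5 + b)
(475 + q(16, -14))*(-2733 + 3163) = (475 + 16*(-5 - 14))*(-2733 + 3163) = (475 + 16*(-19))*430 = (475 - 304)*430 = 171*430 = 73530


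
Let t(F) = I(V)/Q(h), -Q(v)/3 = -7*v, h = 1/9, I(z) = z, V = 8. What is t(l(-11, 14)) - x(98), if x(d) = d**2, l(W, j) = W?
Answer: -67204/7 ≈ -9600.6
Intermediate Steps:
h = 1/9 ≈ 0.11111
Q(v) = 21*v (Q(v) = -(-21)*v = 21*v)
t(F) = 24/7 (t(F) = 8/((21*(1/9))) = 8/(7/3) = 8*(3/7) = 24/7)
t(l(-11, 14)) - x(98) = 24/7 - 1*98**2 = 24/7 - 1*9604 = 24/7 - 9604 = -67204/7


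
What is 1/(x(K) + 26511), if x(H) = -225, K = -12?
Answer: 1/26286 ≈ 3.8043e-5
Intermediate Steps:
1/(x(K) + 26511) = 1/(-225 + 26511) = 1/26286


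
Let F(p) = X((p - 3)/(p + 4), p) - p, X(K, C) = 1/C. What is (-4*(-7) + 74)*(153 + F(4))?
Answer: 30447/2 ≈ 15224.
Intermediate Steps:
F(p) = 1/p - p
(-4*(-7) + 74)*(153 + F(4)) = (-4*(-7) + 74)*(153 + (1/4 - 1*4)) = (28 + 74)*(153 + (¼ - 4)) = 102*(153 - 15/4) = 102*(597/4) = 30447/2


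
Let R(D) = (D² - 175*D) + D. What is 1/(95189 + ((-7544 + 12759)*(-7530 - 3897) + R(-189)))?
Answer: -1/59428009 ≈ -1.6827e-8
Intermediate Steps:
R(D) = D² - 174*D
1/(95189 + ((-7544 + 12759)*(-7530 - 3897) + R(-189))) = 1/(95189 + ((-7544 + 12759)*(-7530 - 3897) - 189*(-174 - 189))) = 1/(95189 + (5215*(-11427) - 189*(-363))) = 1/(95189 + (-59591805 + 68607)) = 1/(95189 - 59523198) = 1/(-59428009) = -1/59428009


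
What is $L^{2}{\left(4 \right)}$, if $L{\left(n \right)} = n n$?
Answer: $256$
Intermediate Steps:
$L{\left(n \right)} = n^{2}$
$L^{2}{\left(4 \right)} = \left(4^{2}\right)^{2} = 16^{2} = 256$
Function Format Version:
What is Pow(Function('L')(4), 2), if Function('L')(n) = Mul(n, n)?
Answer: 256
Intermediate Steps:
Function('L')(n) = Pow(n, 2)
Pow(Function('L')(4), 2) = Pow(Pow(4, 2), 2) = Pow(16, 2) = 256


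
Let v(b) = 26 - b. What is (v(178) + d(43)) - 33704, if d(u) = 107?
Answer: -33749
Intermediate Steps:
(v(178) + d(43)) - 33704 = ((26 - 1*178) + 107) - 33704 = ((26 - 178) + 107) - 33704 = (-152 + 107) - 33704 = -45 - 33704 = -33749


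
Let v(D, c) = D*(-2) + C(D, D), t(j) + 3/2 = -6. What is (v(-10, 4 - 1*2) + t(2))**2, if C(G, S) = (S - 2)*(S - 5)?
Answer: 148225/4 ≈ 37056.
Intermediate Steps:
t(j) = -15/2 (t(j) = -3/2 - 6 = -15/2)
C(G, S) = (-5 + S)*(-2 + S) (C(G, S) = (-2 + S)*(-5 + S) = (-5 + S)*(-2 + S))
v(D, c) = 10 + D**2 - 9*D (v(D, c) = D*(-2) + (10 + D**2 - 7*D) = -2*D + (10 + D**2 - 7*D) = 10 + D**2 - 9*D)
(v(-10, 4 - 1*2) + t(2))**2 = ((10 + (-10)**2 - 9*(-10)) - 15/2)**2 = ((10 + 100 + 90) - 15/2)**2 = (200 - 15/2)**2 = (385/2)**2 = 148225/4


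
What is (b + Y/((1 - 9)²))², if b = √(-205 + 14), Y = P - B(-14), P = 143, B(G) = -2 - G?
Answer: -765175/4096 + 131*I*√191/32 ≈ -186.81 + 56.577*I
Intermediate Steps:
Y = 131 (Y = 143 - (-2 - 1*(-14)) = 143 - (-2 + 14) = 143 - 1*12 = 143 - 12 = 131)
b = I*√191 (b = √(-191) = I*√191 ≈ 13.82*I)
(b + Y/((1 - 9)²))² = (I*√191 + 131/((1 - 9)²))² = (I*√191 + 131/((-8)²))² = (I*√191 + 131/64)² = (131/64 + I*√191)²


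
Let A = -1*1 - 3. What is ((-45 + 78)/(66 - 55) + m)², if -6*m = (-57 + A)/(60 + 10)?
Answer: 1745041/176400 ≈ 9.8925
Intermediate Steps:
A = -4 (A = -1 - 3 = -4)
m = 61/420 (m = -(-57 - 4)/(6*(60 + 10)) = -(-61)/(6*70) = -⅙*(-61/70) = 61/420 ≈ 0.14524)
((-45 + 78)/(66 - 55) + m)² = ((-45 + 78)/(66 - 55) + 61/420)² = (33/11 + 61/420)² = (33*(1/11) + 61/420)² = (3 + 61/420)² = (1321/420)² = 1745041/176400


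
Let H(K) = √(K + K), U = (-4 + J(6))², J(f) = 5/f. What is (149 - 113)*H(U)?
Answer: 114*√2 ≈ 161.22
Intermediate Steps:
U = 361/36 (U = (-4 + 5/6)² = (-4 + 5*(⅙))² = (-4 + ⅚)² = (-19/6)² = 361/36 ≈ 10.028)
H(K) = √2*√K (H(K) = √(2*K) = √2*√K)
(149 - 113)*H(U) = (149 - 113)*(√2*√(361/36)) = 36*(√2*(19/6)) = 36*(19*√2/6) = 114*√2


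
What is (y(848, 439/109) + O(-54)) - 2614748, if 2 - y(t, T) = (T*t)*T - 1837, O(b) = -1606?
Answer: -31226480123/11881 ≈ -2.6283e+6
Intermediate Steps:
y(t, T) = 1839 - t*T**2 (y(t, T) = 2 - ((T*t)*T - 1837) = 2 - (t*T**2 - 1837) = 2 - (-1837 + t*T**2) = 2 + (1837 - t*T**2) = 1839 - t*T**2)
(y(848, 439/109) + O(-54)) - 2614748 = ((1839 - 1*848*(439/109)**2) - 1606) - 2614748 = ((1839 - 1*848*192721/11881) - 1606) - 2614748 = ((1839 - 163427408/11881) - 1606) - 2614748 = (-141578249/11881 - 1606) - 2614748 = -160659135/11881 - 2614748 = -31226480123/11881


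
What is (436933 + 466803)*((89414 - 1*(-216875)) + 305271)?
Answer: 552688788160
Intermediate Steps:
(436933 + 466803)*((89414 - 1*(-216875)) + 305271) = 903736*((89414 + 216875) + 305271) = 903736*(306289 + 305271) = 903736*611560 = 552688788160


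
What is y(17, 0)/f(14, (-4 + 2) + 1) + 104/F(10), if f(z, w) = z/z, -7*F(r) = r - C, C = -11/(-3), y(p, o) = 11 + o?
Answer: -1975/19 ≈ -103.95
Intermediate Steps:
C = 11/3 (C = -11*(-⅓) = 11/3 ≈ 3.6667)
F(r) = 11/21 - r/7 (F(r) = -(r - 1*11/3)/7 = -(r - 11/3)/7 = -(-11/3 + r)/7 = 11/21 - r/7)
f(z, w) = 1
y(17, 0)/f(14, (-4 + 2) + 1) + 104/F(10) = (11 + 0)/1 + 104/(11/21 - ⅐*10) = 11*1 + 104/(11/21 - 10/7) = 11 + 104/(-19/21) = 11 + 104*(-21/19) = 11 - 2184/19 = -1975/19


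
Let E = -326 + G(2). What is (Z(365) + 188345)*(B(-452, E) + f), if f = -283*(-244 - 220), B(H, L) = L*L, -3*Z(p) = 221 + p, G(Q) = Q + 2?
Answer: 44214419068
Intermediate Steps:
G(Q) = 2 + Q
Z(p) = -221/3 - p/3 (Z(p) = -(221 + p)/3 = -221/3 - p/3)
E = -322 (E = -326 + (2 + 2) = -326 + 4 = -322)
B(H, L) = L²
f = 131312 (f = -283*(-464) = 131312)
(Z(365) + 188345)*(B(-452, E) + f) = ((-221/3 - ⅓*365) + 188345)*((-322)² + 131312) = ((-221/3 - 365/3) + 188345)*(103684 + 131312) = (-586/3 + 188345)*234996 = (564449/3)*234996 = 44214419068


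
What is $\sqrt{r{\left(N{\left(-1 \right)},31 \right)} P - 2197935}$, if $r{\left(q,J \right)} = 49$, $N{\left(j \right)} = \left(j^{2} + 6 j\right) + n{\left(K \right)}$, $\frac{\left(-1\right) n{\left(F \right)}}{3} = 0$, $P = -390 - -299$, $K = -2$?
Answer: $i \sqrt{2202394} \approx 1484.0 i$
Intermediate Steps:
$P = -91$ ($P = -390 + 299 = -91$)
$n{\left(F \right)} = 0$ ($n{\left(F \right)} = \left(-3\right) 0 = 0$)
$N{\left(j \right)} = j^{2} + 6 j$ ($N{\left(j \right)} = \left(j^{2} + 6 j\right) + 0 = j^{2} + 6 j$)
$\sqrt{r{\left(N{\left(-1 \right)},31 \right)} P - 2197935} = \sqrt{49 \left(-91\right) - 2197935} = \sqrt{-4459 - 2197935} = \sqrt{-2202394} = i \sqrt{2202394}$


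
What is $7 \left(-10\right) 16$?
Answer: $-1120$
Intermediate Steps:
$7 \left(-10\right) 16 = \left(-70\right) 16 = -1120$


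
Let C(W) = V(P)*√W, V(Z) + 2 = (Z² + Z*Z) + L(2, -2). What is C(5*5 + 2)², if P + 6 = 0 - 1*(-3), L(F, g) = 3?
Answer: 9747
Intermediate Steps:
P = -3 (P = -6 + (0 - 1*(-3)) = -6 + (0 + 3) = -6 + 3 = -3)
V(Z) = 1 + 2*Z² (V(Z) = -2 + ((Z² + Z*Z) + 3) = -2 + ((Z² + Z²) + 3) = -2 + (2*Z² + 3) = -2 + (3 + 2*Z²) = 1 + 2*Z²)
C(W) = 19*√W (C(W) = (1 + 2*(-3)²)*√W = (1 + 2*9)*√W = (1 + 18)*√W = 19*√W)
C(5*5 + 2)² = (19*√(5*5 + 2))² = (19*√(25 + 2))² = (19*√27)² = (19*(3*√3))² = (57*√3)² = 9747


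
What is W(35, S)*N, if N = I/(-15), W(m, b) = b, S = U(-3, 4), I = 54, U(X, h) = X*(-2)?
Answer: -108/5 ≈ -21.600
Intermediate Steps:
U(X, h) = -2*X
S = 6 (S = -2*(-3) = 6)
N = -18/5 (N = 54/(-15) = 54*(-1/15) = -18/5 ≈ -3.6000)
W(35, S)*N = 6*(-18/5) = -108/5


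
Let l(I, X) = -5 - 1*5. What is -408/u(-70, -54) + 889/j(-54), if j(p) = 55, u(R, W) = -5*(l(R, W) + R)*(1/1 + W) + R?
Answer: 631049/38995 ≈ 16.183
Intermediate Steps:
l(I, X) = -10 (l(I, X) = -5 - 5 = -10)
u(R, W) = R - 5*(1 + W)*(-10 + R) (u(R, W) = -5*(-10 + R)*(1/1 + W) + R = -5*(-10 + R)*(1 + W) + R = -5*(1 + W)*(-10 + R) + R = R - 5*(1 + W)*(-10 + R))
-408/u(-70, -54) + 889/j(-54) = -408/(50 - 4*(-70) + 50*(-54) - 5*(-70)*(-54)) + 889/55 = -408/(50 + 280 - 2700 - 18900) + 889*(1/55) = -408/(-21270) + 889/55 = -408*(-1/21270) + 889/55 = 68/3545 + 889/55 = 631049/38995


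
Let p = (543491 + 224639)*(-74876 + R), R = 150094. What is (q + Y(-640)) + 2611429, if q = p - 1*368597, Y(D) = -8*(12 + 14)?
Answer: 57779444964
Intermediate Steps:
Y(D) = -208 (Y(D) = -8*26 = -208)
p = 57777202340 (p = (543491 + 224639)*(-74876 + 150094) = 768130*75218 = 57777202340)
q = 57776833743 (q = 57777202340 - 1*368597 = 57777202340 - 368597 = 57776833743)
(q + Y(-640)) + 2611429 = (57776833743 - 208) + 2611429 = 57776833535 + 2611429 = 57779444964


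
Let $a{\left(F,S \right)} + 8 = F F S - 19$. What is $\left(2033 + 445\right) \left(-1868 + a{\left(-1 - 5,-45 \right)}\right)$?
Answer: $-8710170$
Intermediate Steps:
$a{\left(F,S \right)} = -27 + S F^{2}$ ($a{\left(F,S \right)} = -8 + \left(F F S - 19\right) = -8 + \left(F^{2} S - 19\right) = -8 + \left(S F^{2} - 19\right) = -8 + \left(-19 + S F^{2}\right) = -27 + S F^{2}$)
$\left(2033 + 445\right) \left(-1868 + a{\left(-1 - 5,-45 \right)}\right) = \left(2033 + 445\right) \left(-1868 - \left(27 + 45 \left(-1 - 5\right)^{2}\right)\right) = 2478 \left(-1868 - \left(27 + 45 \left(-1 - 5\right)^{2}\right)\right) = 2478 \left(-1868 - \left(27 + 45 \left(-6\right)^{2}\right)\right) = 2478 \left(-1868 - 1647\right) = 2478 \left(-3515\right) = -8710170$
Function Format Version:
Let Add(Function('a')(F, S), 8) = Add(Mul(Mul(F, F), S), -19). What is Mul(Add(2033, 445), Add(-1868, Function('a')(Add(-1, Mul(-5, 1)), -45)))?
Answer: -8710170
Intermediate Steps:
Function('a')(F, S) = Add(-27, Mul(S, Pow(F, 2))) (Function('a')(F, S) = Add(-8, Add(Mul(Mul(F, F), S), -19)) = Add(-8, Add(Mul(Pow(F, 2), S), -19)) = Add(-8, Add(Mul(S, Pow(F, 2)), -19)) = Add(-8, Add(-19, Mul(S, Pow(F, 2)))) = Add(-27, Mul(S, Pow(F, 2))))
Mul(Add(2033, 445), Add(-1868, Function('a')(Add(-1, Mul(-5, 1)), -45))) = Mul(Add(2033, 445), Add(-1868, Add(-27, Mul(-45, Pow(Add(-1, Mul(-5, 1)), 2))))) = Mul(2478, Add(-1868, Add(-27, Mul(-45, Pow(Add(-1, -5), 2))))) = Mul(2478, Add(-1868, Add(-27, Mul(-45, Pow(-6, 2))))) = Mul(2478, Add(-1868, Add(-27, Mul(-45, 36)))) = Mul(2478, Add(-1868, Add(-27, -1620))) = Mul(2478, Add(-1868, -1647)) = Mul(2478, -3515) = -8710170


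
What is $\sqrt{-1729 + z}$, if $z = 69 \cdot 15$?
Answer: $i \sqrt{694} \approx 26.344 i$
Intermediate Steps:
$z = 1035$
$\sqrt{-1729 + z} = \sqrt{-1729 + 1035} = \sqrt{-694} = i \sqrt{694}$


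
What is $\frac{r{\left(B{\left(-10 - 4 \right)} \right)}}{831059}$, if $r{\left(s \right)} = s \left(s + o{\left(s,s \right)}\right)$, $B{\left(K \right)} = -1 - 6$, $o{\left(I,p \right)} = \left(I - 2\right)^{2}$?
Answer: $- \frac{518}{831059} \approx -0.0006233$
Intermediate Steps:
$o{\left(I,p \right)} = \left(-2 + I\right)^{2}$
$B{\left(K \right)} = -7$ ($B{\left(K \right)} = -1 - 6 = -7$)
$r{\left(s \right)} = s \left(s + \left(-2 + s\right)^{2}\right)$
$\frac{r{\left(B{\left(-10 - 4 \right)} \right)}}{831059} = \frac{\left(-7\right) \left(-7 + \left(-2 - 7\right)^{2}\right)}{831059} = - 7 \left(-7 + \left(-9\right)^{2}\right) \frac{1}{831059} = - 7 \left(-7 + 81\right) \frac{1}{831059} = \left(-7\right) 74 \cdot \frac{1}{831059} = \left(-518\right) \frac{1}{831059} = - \frac{518}{831059}$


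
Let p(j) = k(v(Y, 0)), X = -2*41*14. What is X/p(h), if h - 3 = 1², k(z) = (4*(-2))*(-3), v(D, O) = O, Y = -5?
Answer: -287/6 ≈ -47.833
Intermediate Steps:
X = -1148 (X = -82*14 = -1148)
k(z) = 24 (k(z) = -8*(-3) = 24)
h = 4 (h = 3 + 1² = 3 + 1 = 4)
p(j) = 24
X/p(h) = -1148/24 = -1148*1/24 = -287/6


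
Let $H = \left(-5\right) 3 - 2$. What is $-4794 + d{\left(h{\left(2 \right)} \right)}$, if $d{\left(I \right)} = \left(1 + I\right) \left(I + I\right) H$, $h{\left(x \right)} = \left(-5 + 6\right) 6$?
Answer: $-6222$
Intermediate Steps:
$H = -17$ ($H = -15 - 2 = -17$)
$h{\left(x \right)} = 6$ ($h{\left(x \right)} = 1 \cdot 6 = 6$)
$d{\left(I \right)} = - 34 I \left(1 + I\right)$ ($d{\left(I \right)} = \left(1 + I\right) \left(I + I\right) \left(-17\right) = \left(1 + I\right) 2 I \left(-17\right) = 2 I \left(1 + I\right) \left(-17\right) = - 34 I \left(1 + I\right)$)
$-4794 + d{\left(h{\left(2 \right)} \right)} = -4794 - 204 \left(1 + 6\right) = -4794 - 204 \cdot 7 = -4794 - 1428 = -6222$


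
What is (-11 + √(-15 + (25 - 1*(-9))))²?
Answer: (11 - √19)² ≈ 44.104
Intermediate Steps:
(-11 + √(-15 + (25 - 1*(-9))))² = (-11 + √(-15 + (25 + 9)))² = (-11 + √(-15 + 34))² = (-11 + √19)²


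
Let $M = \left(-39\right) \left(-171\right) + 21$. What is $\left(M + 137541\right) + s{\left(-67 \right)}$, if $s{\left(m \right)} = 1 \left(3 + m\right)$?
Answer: $144167$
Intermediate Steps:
$M = 6690$ ($M = 6669 + 21 = 6690$)
$s{\left(m \right)} = 3 + m$
$\left(M + 137541\right) + s{\left(-67 \right)} = \left(6690 + 137541\right) + \left(3 - 67\right) = 144231 - 64 = 144167$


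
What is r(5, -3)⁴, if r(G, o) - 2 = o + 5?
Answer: 256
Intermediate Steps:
r(G, o) = 7 + o (r(G, o) = 2 + (o + 5) = 2 + (5 + o) = 7 + o)
r(5, -3)⁴ = (7 - 3)⁴ = 4⁴ = 256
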